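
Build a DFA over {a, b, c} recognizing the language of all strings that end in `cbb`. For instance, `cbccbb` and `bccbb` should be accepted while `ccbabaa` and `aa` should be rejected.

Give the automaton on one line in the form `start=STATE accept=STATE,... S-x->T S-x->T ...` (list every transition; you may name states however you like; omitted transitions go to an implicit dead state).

Let each state record the length of the longest suffix of the input read so far that is also a prefix of `cbb`. q1 means the last symbol is `c`; q2 means the last 2 symbols are `cb`; q3 means the last 3 symbols are `cbb`. Accept only at q3, where the string currently ends in `cbb`.
A 4-state machine:
        a   b   c  
>  q0   q0  q0  q1 
   q1   q0  q2  q1 
   q2   q0  q3  q1 
 * q3   q0  q0  q1 
(> = start, * = accepting)

start=q0 accept=q3 q0-a->q0 q0-b->q0 q0-c->q1 q1-a->q0 q1-b->q2 q1-c->q1 q2-a->q0 q2-b->q3 q2-c->q1 q3-a->q0 q3-b->q0 q3-c->q1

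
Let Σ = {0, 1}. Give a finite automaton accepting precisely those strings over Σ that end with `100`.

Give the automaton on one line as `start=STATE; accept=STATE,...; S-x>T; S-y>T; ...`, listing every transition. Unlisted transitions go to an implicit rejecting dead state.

Let each state record the length of the longest suffix of the input read so far that is also a prefix of `100`. B means the last symbol is `1`; C means the last 2 symbols are `10`; D means the last 3 symbols are `100`. Accept only at D, where the string currently ends in `100`.
With 4 states:
       0  1 
>  A   A  B 
   B   C  B 
   C   D  B 
 * D   A  B 
(> = start, * = accepting)

start=A; accept=D; A-0>A; A-1>B; B-0>C; B-1>B; C-0>D; C-1>B; D-0>A; D-1>B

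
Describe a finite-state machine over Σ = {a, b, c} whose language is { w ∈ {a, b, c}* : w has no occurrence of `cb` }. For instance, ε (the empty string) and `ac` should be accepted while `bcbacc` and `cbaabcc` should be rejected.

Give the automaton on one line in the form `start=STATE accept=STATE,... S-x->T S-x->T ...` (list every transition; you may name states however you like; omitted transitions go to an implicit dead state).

start=q0 accept=q0,q1 q0-a->q0 q0-b->q0 q0-c->q1 q1-a->q0 q1-b->q2 q1-c->q1 q2-a->q2 q2-b->q2 q2-c->q2

This is the complement of 'contains `cb`'. Use the same substring-matching states — q0 through q2 holding how much of `cb` has just been matched — but flip the accepting set: everything except the trap q2 accepts.
A 3-state machine:
        a   b   c  
>* q0   q0  q0  q1 
 * q1   q0  q2  q1 
   q2   q2  q2  q2 
(> = start, * = accepting)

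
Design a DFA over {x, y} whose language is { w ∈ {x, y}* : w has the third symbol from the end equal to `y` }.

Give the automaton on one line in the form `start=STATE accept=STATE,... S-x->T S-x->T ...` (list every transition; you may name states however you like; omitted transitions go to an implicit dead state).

A DFA must remember the last 3 symbols (since which symbol is third-to-last isn't known until the input ends). Use one state per possible window of the last ≤3 symbols; accept from those whose window starts with `y`.
With 15 states:
       x  y 
>  A   B  C 
   B   D  E 
   C   F  G 
   D   H  I 
   E   J  K 
   F   L  M 
   G   N  O 
   H   H  I 
   I   J  K 
   J   L  M 
   K   N  O 
 * L   H  I 
 * M   J  K 
 * N   L  M 
 * O   N  O 
(> = start, * = accepting)

start=A accept=L,M,N,O A-x->B A-y->C B-x->D B-y->E C-x->F C-y->G D-x->H D-y->I E-x->J E-y->K F-x->L F-y->M G-x->N G-y->O H-x->H H-y->I I-x->J I-y->K J-x->L J-y->M K-x->N K-y->O L-x->H L-y->I M-x->J M-y->K N-x->L N-y->M O-x->N O-y->O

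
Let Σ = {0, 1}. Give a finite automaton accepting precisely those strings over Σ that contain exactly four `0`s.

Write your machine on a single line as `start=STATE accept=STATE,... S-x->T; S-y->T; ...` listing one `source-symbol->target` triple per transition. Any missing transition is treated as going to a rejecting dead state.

Only the number of `0`s matters, and only up to 5. Make a chain q0 → q1 → q2 → q3 → q4 → q5 advanced by each `0` (with q5 absorbing); every other symbol self-loops. The accepting set is {q4}.
With 6 states:
        0   1  
>  q0   q1  q0 
   q1   q2  q1 
   q2   q3  q2 
   q3   q4  q3 
 * q4   q5  q4 
   q5   q5  q5 
(> = start, * = accepting)

start=q0; accept=q4; q0-0->q1; q0-1->q0; q1-0->q2; q1-1->q1; q2-0->q3; q2-1->q2; q3-0->q4; q3-1->q3; q4-0->q5; q4-1->q4; q5-0->q5; q5-1->q5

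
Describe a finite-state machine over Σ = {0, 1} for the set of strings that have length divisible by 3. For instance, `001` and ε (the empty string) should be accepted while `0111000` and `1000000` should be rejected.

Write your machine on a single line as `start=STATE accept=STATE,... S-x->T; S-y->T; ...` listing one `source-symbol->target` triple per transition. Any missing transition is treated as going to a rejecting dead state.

Only the length mod 3 matters, so use a 3-cycle: from any state, every input symbol moves to the next state, wrapping q2 back to q0. Mark q0 accepting.
With 3 states:
        0   1  
>* q0   q1  q1 
   q1   q2  q2 
   q2   q0  q0 
(> = start, * = accepting)

start=q0; accept=q0; q0-0->q1; q0-1->q1; q1-0->q2; q1-1->q2; q2-0->q0; q2-1->q0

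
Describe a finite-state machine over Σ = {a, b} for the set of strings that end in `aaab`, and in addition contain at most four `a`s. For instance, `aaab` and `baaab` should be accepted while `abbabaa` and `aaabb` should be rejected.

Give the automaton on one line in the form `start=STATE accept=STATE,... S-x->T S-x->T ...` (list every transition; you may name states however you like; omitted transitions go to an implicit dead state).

Run two small machines in parallel and take their product. The first has 5 states tracking how much of the suffix `aaab` has currently been matched; the second has 6 states tracking the count of `a`s, saturating at 5. A product state is a pair (one from each), accepting exactly when both do.
          a    b  
>  S0     S1   S0 
   S1     S2   S3 
   S2     S4   S5 
   S3     S6   S3 
   S4     S7   S8 
   S5     S9   S5 
   S6    S10   S5 
   S7    S11  S12 
 * S8    S13  S14 
   S9    S15  S14 
   S10    S7  S14 
   S11   S11  S16 
 * S12   S17  S18 
   S13   S19  S18 
   S14   S13  S14 
   S15   S11  S18 
   S16   S17  S20 
   S17   S19  S20 
   S18   S17  S18 
   S19   S11  S20 
   S20   S17  S20 
(> = start, * = accepting)

start=S0 accept=S8,S12 S0-a->S1 S0-b->S0 S1-a->S2 S1-b->S3 S2-a->S4 S2-b->S5 S3-a->S6 S3-b->S3 S4-a->S7 S4-b->S8 S5-a->S9 S5-b->S5 S6-a->S10 S6-b->S5 S7-a->S11 S7-b->S12 S8-a->S13 S8-b->S14 S9-a->S15 S9-b->S14 S10-a->S7 S10-b->S14 S11-a->S11 S11-b->S16 S12-a->S17 S12-b->S18 S13-a->S19 S13-b->S18 S14-a->S13 S14-b->S14 S15-a->S11 S15-b->S18 S16-a->S17 S16-b->S20 S17-a->S19 S17-b->S20 S18-a->S17 S18-b->S18 S19-a->S11 S19-b->S20 S20-a->S17 S20-b->S20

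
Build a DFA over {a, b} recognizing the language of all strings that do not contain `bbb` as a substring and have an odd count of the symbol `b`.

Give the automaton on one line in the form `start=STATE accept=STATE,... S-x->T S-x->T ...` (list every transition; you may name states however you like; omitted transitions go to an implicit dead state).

Handle the two conditions separately and then intersect. One (4 states) tracks partial matches of the forbidden pattern `bbb`; the other (2 states) tracks the count of `b`s modulo 2. Each combined state is a pair, one component from each; accept when both components accept. Equivalent product states are then merged.
7 states suffice.
        a   b  
>  q0   q0  q1 
 * q1   q2  q3 
 * q2   q2  q4 
   q3   q0  q5 
   q4   q0  q6 
   q5   q5  q5 
 * q6   q2  q5 
(> = start, * = accepting)

start=q0 accept=q1,q2,q6 q0-a->q0 q0-b->q1 q1-a->q2 q1-b->q3 q2-a->q2 q2-b->q4 q3-a->q0 q3-b->q5 q4-a->q0 q4-b->q6 q5-a->q5 q5-b->q5 q6-a->q2 q6-b->q5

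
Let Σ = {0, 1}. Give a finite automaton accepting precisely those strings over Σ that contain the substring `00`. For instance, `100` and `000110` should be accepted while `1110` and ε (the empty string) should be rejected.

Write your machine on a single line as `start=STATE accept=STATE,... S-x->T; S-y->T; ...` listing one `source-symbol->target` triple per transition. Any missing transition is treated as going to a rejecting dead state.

start=q0; accept=q2; q0-0->q1; q0-1->q0; q1-0->q2; q1-1->q0; q2-0->q2; q2-1->q2

States q0..q1 record the length of the longest prefix of `00` that matches the current input suffix. Reaching q2 means `00` has been seen, and we stay there forever. Accept from q2.
        0   1  
>  q0   q1  q0 
   q1   q2  q0 
 * q2   q2  q2 
(> = start, * = accepting)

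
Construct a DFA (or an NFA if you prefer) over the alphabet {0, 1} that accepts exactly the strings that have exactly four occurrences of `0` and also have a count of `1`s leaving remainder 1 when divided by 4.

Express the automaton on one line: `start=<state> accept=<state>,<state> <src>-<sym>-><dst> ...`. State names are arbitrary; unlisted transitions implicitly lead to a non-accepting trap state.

start=S0 accept=S15 S0-0->S1 S0-1->S2 S1-0->S3 S1-1->S4 S2-0->S4 S2-1->S5 S3-0->S6 S3-1->S7 S4-0->S7 S4-1->S8 S5-0->S8 S5-1->S9 S6-0->S10 S6-1->S11 S7-0->S11 S7-1->S12 S8-0->S12 S8-1->S13 S9-0->S13 S9-1->S0 S10-0->S14 S10-1->S15 S11-0->S15 S11-1->S16 S12-0->S16 S12-1->S17 S13-0->S17 S13-1->S1 S14-0->S14 S14-1->S14 S15-0->S14 S15-1->S18 S16-0->S18 S16-1->S19 S17-0->S19 S17-1->S3 S18-0->S14 S18-1->S20 S19-0->S20 S19-1->S6 S20-0->S14 S20-1->S10

Build one automaton per condition and run them in lockstep. One (6 states) tracks the count of `0`s, saturating at 5; the other (4 states) tracks the count of `1`s modulo 4. Each combined state is a pair, one component from each; accept when both components accept. Equivalent product states are then merged.
A 21-state machine:
          0    1  
>  S0     S1   S2 
   S1     S3   S4 
   S2     S4   S5 
   S3     S6   S7 
   S4     S7   S8 
   S5     S8   S9 
   S6    S10  S11 
   S7    S11  S12 
   S8    S12  S13 
   S9    S13   S0 
   S10   S14  S15 
   S11   S15  S16 
   S12   S16  S17 
   S13   S17   S1 
   S14   S14  S14 
 * S15   S14  S18 
   S16   S18  S19 
   S17   S19   S3 
   S18   S14  S20 
   S19   S20   S6 
   S20   S14  S10 
(> = start, * = accepting)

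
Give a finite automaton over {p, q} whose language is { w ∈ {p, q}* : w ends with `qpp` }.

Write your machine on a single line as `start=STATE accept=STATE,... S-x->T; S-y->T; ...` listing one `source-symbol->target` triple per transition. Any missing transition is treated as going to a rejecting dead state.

Remember how much of `qpp` the current input suffix matches. State S0 means no match yet; S1 means the last symbol is `q`; S2 means the last 2 symbols are `qp`; S3 means the last 3 symbols are `qpp`. Only S3 accepts. On a mismatch, fall back to the longest proper suffix that is still a prefix of `qpp`.
A 4-state machine:
        p   q  
>  S0   S0  S1 
   S1   S2  S1 
   S2   S3  S1 
 * S3   S0  S1 
(> = start, * = accepting)

start=S0; accept=S3; S0-p->S0; S0-q->S1; S1-p->S2; S1-q->S1; S2-p->S3; S2-q->S1; S3-p->S0; S3-q->S1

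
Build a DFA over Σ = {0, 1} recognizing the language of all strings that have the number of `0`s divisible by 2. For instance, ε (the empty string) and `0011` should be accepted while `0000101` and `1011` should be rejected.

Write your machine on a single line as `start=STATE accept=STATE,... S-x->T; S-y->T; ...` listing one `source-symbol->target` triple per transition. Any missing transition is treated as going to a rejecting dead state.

start=s0; accept=s0; s0-0->s1; s0-1->s0; s1-0->s0; s1-1->s1

The only thing that matters is how many `0`s have appeared, reduced mod 2. Use one state per residue: s0 for 0, …, s1 for 1. Reading `0` moves to the next residue; anything else stays put. s0 is accepting.
        0   1  
>* s0   s1  s0 
   s1   s0  s1 
(> = start, * = accepting)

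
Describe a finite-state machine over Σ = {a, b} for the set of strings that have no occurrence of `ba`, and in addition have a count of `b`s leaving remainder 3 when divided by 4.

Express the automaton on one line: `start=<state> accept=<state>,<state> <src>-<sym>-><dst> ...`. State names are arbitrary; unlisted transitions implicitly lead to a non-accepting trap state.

Handle the two conditions separately and then intersect. One (3 states) tracks partial matches of the forbidden pattern `ba`; the other (4 states) tracks the count of `b`s modulo 4. Each combined state is a pair, one component from each; accept when both components accept. Minimizing collapses redundant product states.
6 states suffice.
        a   b  
>  S0   S0  S1 
   S1   S2  S3 
   S2   S2  S2 
   S3   S2  S4 
 * S4   S2  S5 
   S5   S2  S1 
(> = start, * = accepting)

start=S0 accept=S4 S0-a->S0 S0-b->S1 S1-a->S2 S1-b->S3 S2-a->S2 S2-b->S2 S3-a->S2 S3-b->S4 S4-a->S2 S4-b->S5 S5-a->S2 S5-b->S1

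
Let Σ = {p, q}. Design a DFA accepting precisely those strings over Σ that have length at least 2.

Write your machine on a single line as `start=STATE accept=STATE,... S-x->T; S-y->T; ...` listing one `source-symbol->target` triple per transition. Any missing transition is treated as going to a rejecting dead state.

start=A; accept=C,D; A-p->B; A-q->B; B-p->C; B-q->C; C-p->D; C-q->D; D-p->D; D-q->D

Count input length up to 3: every symbol moves from A toward D, which means 'more than 2' and absorbs. Accept from {C, D}.
4 states suffice.
       p  q 
>  A   B  B 
   B   C  C 
 * C   D  D 
 * D   D  D 
(> = start, * = accepting)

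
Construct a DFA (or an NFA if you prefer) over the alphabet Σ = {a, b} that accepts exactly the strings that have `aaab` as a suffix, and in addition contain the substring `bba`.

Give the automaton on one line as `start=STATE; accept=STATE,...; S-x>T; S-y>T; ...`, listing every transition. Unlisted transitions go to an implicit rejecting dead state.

Build one automaton per condition and run them in lockstep. The first has 5 states tracking how much of the suffix `aaab` has currently been matched; the second has 4 states tracking whether and how much of `bba` has been seen. A product state is a pair (one from each), accepting exactly when both do. Equivalent product states are then merged.
A 7-state machine:
        a   b  
>  q0   q0  q1 
   q1   q0  q2 
   q2   q3  q2 
   q3   q4  q2 
   q4   q5  q2 
   q5   q5  q6 
 * q6   q3  q2 
(> = start, * = accepting)

start=q0; accept=q6; q0-a>q0; q0-b>q1; q1-a>q0; q1-b>q2; q2-a>q3; q2-b>q2; q3-a>q4; q3-b>q2; q4-a>q5; q4-b>q2; q5-a>q5; q5-b>q6; q6-a>q3; q6-b>q2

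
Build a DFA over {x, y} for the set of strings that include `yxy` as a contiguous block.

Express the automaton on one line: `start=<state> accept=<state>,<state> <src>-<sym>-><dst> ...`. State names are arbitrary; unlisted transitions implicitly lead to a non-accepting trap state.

start=s0 accept=s3 s0-x->s0 s0-y->s1 s1-x->s2 s1-y->s1 s2-x->s0 s2-y->s3 s3-x->s3 s3-y->s3

States s0..s2 record the length of the longest prefix of `yxy` that matches the current input suffix. Reaching s3 means `yxy` has been seen, and we stay there forever. Accept from s3.
A 4-state machine:
        x   y  
>  s0   s0  s1 
   s1   s2  s1 
   s2   s0  s3 
 * s3   s3  s3 
(> = start, * = accepting)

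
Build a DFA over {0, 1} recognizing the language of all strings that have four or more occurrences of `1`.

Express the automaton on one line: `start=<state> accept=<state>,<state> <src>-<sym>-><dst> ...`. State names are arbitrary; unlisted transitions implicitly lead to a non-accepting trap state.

start=A accept=E,F A-0->A A-1->B B-0->B B-1->C C-0->C C-1->D D-0->D D-1->E E-0->E E-1->F F-0->F F-1->F

Count `1`s, saturating at 5: states A through E mean 0 through 4 `1`s seen; F means more than 4. Each `1` increments (capped at F); other symbols loop. Accept from {E, F}.
6 states suffice.
       0  1 
>  A   A  B 
   B   B  C 
   C   C  D 
   D   D  E 
 * E   E  F 
 * F   F  F 
(> = start, * = accepting)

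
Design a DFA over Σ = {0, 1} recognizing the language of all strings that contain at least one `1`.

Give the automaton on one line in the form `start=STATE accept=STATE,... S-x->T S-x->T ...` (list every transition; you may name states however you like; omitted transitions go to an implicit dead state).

Count `1`s, saturating at 2: state S0 means no `1` yet, S1 means one `1` seen, S2 means more than one. Each `1` increments (capped at S2); other symbols loop. Accept from {S1, S2}.
A 3-state machine:
        0   1  
>  S0   S0  S1 
 * S1   S1  S2 
 * S2   S2  S2 
(> = start, * = accepting)

start=S0 accept=S1,S2 S0-0->S0 S0-1->S1 S1-0->S1 S1-1->S2 S2-0->S2 S2-1->S2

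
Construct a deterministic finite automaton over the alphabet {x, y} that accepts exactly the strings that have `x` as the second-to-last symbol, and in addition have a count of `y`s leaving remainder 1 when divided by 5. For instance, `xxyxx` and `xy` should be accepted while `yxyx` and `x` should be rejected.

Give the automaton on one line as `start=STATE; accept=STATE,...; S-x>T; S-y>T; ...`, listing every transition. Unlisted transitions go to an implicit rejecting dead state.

start=q0; accept=q3,q6; q0-x>q1; q0-y>q2; q1-x>q1; q1-y>q3; q2-x>q4; q2-y>q5; q3-x>q4; q3-y>q5; q4-x>q6; q4-y>q5; q5-x>q5; q5-y>q7; q6-x>q6; q6-y>q5; q7-x>q7; q7-y>q8; q8-x>q8; q8-y>q0

Run two small machines in parallel and take their product. The first has 7 states tracking the last 2 symbols read; the second has 5 states tracking the count of `y`s modulo 5. A product state is a pair (one from each), accepting exactly when both do. Minimizing collapses redundant product states.
9 states suffice.
        x   y  
>  q0   q1  q2 
   q1   q1  q3 
   q2   q4  q5 
 * q3   q4  q5 
   q4   q6  q5 
   q5   q5  q7 
 * q6   q6  q5 
   q7   q7  q8 
   q8   q8  q0 
(> = start, * = accepting)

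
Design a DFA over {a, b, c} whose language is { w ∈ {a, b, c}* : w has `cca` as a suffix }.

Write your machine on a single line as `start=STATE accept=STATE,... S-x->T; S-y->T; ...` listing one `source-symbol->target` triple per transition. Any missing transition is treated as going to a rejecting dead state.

Let each state record the length of the longest suffix of the input read so far that is also a prefix of `cca`. S1 means the last symbol is `c`; S2 means the last 2 symbols are `cc`; S3 means the last 3 symbols are `cca`. Accept only at S3, where the string currently ends in `cca`.
With 4 states:
        a   b   c  
>  S0   S0  S0  S1 
   S1   S0  S0  S2 
   S2   S3  S0  S2 
 * S3   S0  S0  S1 
(> = start, * = accepting)

start=S0; accept=S3; S0-a->S0; S0-b->S0; S0-c->S1; S1-a->S0; S1-b->S0; S1-c->S2; S2-a->S3; S2-b->S0; S2-c->S2; S3-a->S0; S3-b->S0; S3-c->S1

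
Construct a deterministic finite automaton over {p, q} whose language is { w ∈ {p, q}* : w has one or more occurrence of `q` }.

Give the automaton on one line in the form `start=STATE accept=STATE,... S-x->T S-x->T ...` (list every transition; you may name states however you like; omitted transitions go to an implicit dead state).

start=s0 accept=s1,s2 s0-p->s0 s0-q->s1 s1-p->s1 s1-q->s2 s2-p->s2 s2-q->s2

Only the number of `q`s matters, and only up to 2. Make a chain s0 → s1 → s2 advanced by each `q` (with s2 absorbing); every other symbol self-loops. The accepting set is {s1, s2}.
With 3 states:
        p   q  
>  s0   s0  s1 
 * s1   s1  s2 
 * s2   s2  s2 
(> = start, * = accepting)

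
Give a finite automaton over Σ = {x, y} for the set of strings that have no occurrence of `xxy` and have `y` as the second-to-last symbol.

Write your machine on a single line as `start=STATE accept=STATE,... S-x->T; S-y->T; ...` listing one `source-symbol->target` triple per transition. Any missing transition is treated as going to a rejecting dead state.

start=A; accept=E,F; A-x->B; A-y->C; B-x->D; B-y->C; C-x->E; C-y->F; D-x->D; D-y->D; E-x->D; E-y->C; F-x->E; F-y->F

Handle the two conditions separately and then intersect. One (4 states) tracks partial matches of the forbidden pattern `xxy`; the other (7 states) tracks the last 2 symbols read. Each combined state is a pair, one component from each; accept when both components accept. After merging equivalent states the machine shrinks.
A 6-state machine:
       x  y 
>  A   B  C 
   B   D  C 
   C   E  F 
   D   D  D 
 * E   D  C 
 * F   E  F 
(> = start, * = accepting)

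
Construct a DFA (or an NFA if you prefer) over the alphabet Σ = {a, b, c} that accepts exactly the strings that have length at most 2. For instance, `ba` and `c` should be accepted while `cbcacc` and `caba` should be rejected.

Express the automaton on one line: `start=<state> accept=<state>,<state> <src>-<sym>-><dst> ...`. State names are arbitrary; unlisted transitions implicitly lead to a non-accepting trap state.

start=q0 accept=q0,q1,q2 q0-a->q1 q0-b->q1 q0-c->q1 q1-a->q2 q1-b->q2 q1-c->q2 q2-a->q3 q2-b->q3 q2-c->q3 q3-a->q3 q3-b->q3 q3-c->q3

We only need to distinguish lengths 0, 1, …, 2, and '>2'. Chain q0 → q1 → q2 → q3 on every symbol, with q3 looping. Accepting states: {q0, q1, q2}.
A 4-state machine:
        a   b   c  
>* q0   q1  q1  q1 
 * q1   q2  q2  q2 
 * q2   q3  q3  q3 
   q3   q3  q3  q3 
(> = start, * = accepting)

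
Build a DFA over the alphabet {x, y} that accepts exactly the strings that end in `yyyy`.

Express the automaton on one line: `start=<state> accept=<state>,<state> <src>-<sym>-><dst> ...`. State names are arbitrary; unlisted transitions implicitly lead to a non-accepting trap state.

Remember how much of `yyyy` the current input suffix matches. State S0 means no match yet; S1 means the last symbol is `y`; S2 means the last 2 symbols are `yy`; S3 means the last 3 symbols are `yyy`; S4 means the last 4 symbols are `yyyy`. Only S4 accepts. On a mismatch, fall back to the longest proper suffix that is still a prefix of `yyyy`.
        x   y  
>  S0   S0  S1 
   S1   S0  S2 
   S2   S0  S3 
   S3   S0  S4 
 * S4   S0  S4 
(> = start, * = accepting)

start=S0 accept=S4 S0-x->S0 S0-y->S1 S1-x->S0 S1-y->S2 S2-x->S0 S2-y->S3 S3-x->S0 S3-y->S4 S4-x->S0 S4-y->S4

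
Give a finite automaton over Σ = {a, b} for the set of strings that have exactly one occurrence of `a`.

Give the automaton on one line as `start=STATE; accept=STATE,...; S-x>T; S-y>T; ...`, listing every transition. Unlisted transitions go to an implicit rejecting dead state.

start=q0; accept=q1; q0-a>q1; q0-b>q0; q1-a>q2; q1-b>q1; q2-a>q2; q2-b>q2

Only the number of `a`s matters, and only up to 2. Make a chain q0 → q1 → q2 advanced by each `a` (with q2 absorbing); every other symbol self-loops. The accepting set is {q1}.
3 states suffice.
        a   b  
>  q0   q1  q0 
 * q1   q2  q1 
   q2   q2  q2 
(> = start, * = accepting)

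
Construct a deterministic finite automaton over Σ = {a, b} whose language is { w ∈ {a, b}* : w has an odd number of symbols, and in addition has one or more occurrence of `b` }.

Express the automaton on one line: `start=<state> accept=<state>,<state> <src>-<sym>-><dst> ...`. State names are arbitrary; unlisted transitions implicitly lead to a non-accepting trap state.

Run two small machines in parallel and take their product. The first has 2 states tracking the input length modulo 2; the second has 3 states tracking the count of `b`s, saturating at 2. A product state is a pair (one from each), accepting exactly when both do. After merging equivalent states the machine shrinks.
With 4 states:
        a   b  
>  q0   q1  q2 
   q1   q0  q3 
 * q2   q3  q3 
   q3   q2  q2 
(> = start, * = accepting)

start=q0 accept=q2 q0-a->q1 q0-b->q2 q1-a->q0 q1-b->q3 q2-a->q3 q2-b->q3 q3-a->q2 q3-b->q2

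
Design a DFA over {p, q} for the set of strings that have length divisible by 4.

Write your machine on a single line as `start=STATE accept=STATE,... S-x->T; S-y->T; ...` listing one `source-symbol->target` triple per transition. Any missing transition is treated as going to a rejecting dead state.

Only the length mod 4 matters, so use a 4-cycle: from any state, every input symbol moves to the next state, wrapping S3 back to S0. Mark S0 accepting.
4 states suffice.
        p   q  
>* S0   S1  S1 
   S1   S2  S2 
   S2   S3  S3 
   S3   S0  S0 
(> = start, * = accepting)

start=S0; accept=S0; S0-p->S1; S0-q->S1; S1-p->S2; S1-q->S2; S2-p->S3; S2-q->S3; S3-p->S0; S3-q->S0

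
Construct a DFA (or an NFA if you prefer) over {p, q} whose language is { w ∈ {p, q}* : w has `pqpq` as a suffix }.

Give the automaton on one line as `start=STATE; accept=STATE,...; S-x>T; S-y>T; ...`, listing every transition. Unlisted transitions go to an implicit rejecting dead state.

Let each state record the length of the longest suffix of the input read so far that is also a prefix of `pqpq`. S1 means the last symbol is `p`; S2 means the last 2 symbols are `pq`; S3 means the last 3 symbols are `pqp`; S4 means the last 4 symbols are `pqpq`. Accept only at S4, where the string currently ends in `pqpq`.
A 5-state machine:
        p   q  
>  S0   S1  S0 
   S1   S1  S2 
   S2   S3  S0 
   S3   S1  S4 
 * S4   S3  S0 
(> = start, * = accepting)

start=S0; accept=S4; S0-p>S1; S0-q>S0; S1-p>S1; S1-q>S2; S2-p>S3; S2-q>S0; S3-p>S1; S3-q>S4; S4-p>S3; S4-q>S0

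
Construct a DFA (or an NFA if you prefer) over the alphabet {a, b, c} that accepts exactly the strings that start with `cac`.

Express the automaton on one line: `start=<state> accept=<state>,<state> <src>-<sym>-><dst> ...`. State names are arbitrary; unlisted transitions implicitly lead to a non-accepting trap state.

start=S0 accept=S3 S0-a->S4 S0-b->S4 S0-c->S1 S1-a->S2 S1-b->S4 S1-c->S4 S2-a->S4 S2-b->S4 S2-c->S3 S3-a->S3 S3-b->S3 S3-c->S3 S4-a->S4 S4-b->S4 S4-c->S4

Walk along `cac` while the input agrees: from S0 take `c` to S1, and so on. Any deviation drops to the rejecting sink S4. Once S3 is reached the prefix is confirmed and every continuation is accepted.
        a   b   c  
>  S0   S4  S4  S1 
   S1   S2  S4  S4 
   S2   S4  S4  S3 
 * S3   S3  S3  S3 
   S4   S4  S4  S4 
(> = start, * = accepting)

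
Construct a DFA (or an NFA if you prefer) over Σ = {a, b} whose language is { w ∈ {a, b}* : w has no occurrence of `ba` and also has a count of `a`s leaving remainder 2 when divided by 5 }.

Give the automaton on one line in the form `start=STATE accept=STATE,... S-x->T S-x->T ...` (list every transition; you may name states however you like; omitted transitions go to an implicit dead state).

Run two small machines in parallel and take their product. The first has 3 states tracking partial matches of the forbidden pattern `ba`; the second has 5 states tracking the count of `a`s modulo 5. A product state is a pair (one from each), accepting exactly when both do. Equivalent product states are then merged.
7 states suffice.
        a   b  
>  q0   q1  q2 
   q1   q3  q2 
   q2   q2  q2 
 * q3   q4  q5 
   q4   q6  q2 
 * q5   q2  q5 
   q6   q0  q2 
(> = start, * = accepting)

start=q0 accept=q3,q5 q0-a->q1 q0-b->q2 q1-a->q3 q1-b->q2 q2-a->q2 q2-b->q2 q3-a->q4 q3-b->q5 q4-a->q6 q4-b->q2 q5-a->q2 q5-b->q5 q6-a->q0 q6-b->q2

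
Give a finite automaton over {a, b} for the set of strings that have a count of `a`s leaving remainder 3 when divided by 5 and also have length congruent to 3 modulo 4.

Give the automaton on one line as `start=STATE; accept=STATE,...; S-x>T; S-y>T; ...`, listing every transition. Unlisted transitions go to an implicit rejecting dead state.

start=q0; accept=q6; q0-a>q1; q0-b>q2; q1-a>q3; q1-b>q4; q2-a>q4; q2-b>q5; q3-a>q6; q3-b>q7; q4-a>q7; q4-b>q8; q5-a>q8; q5-b>q9; q6-a>q10; q6-b>q11; q7-a>q11; q7-b>q12; q8-a>q12; q8-b>q13; q9-a>q13; q9-b>q0; q10-a>q2; q10-b>q14; q11-a>q14; q11-b>q15; q12-a>q15; q12-b>q16; q13-a>q16; q13-b>q1; q14-a>q5; q14-b>q17; q15-a>q17; q15-b>q18; q16-a>q18; q16-b>q3; q17-a>q9; q17-b>q19; q18-a>q19; q18-b>q6; q19-a>q0; q19-b>q10

Handle the two conditions separately and then intersect. One (5 states) tracks the count of `a`s modulo 5; the other (4 states) tracks the input length modulo 4. Each combined state is a pair, one component from each; accept when both components accept.
20 states suffice.
          a    b  
>  q0     q1   q2 
   q1     q3   q4 
   q2     q4   q5 
   q3     q6   q7 
   q4     q7   q8 
   q5     q8   q9 
 * q6    q10  q11 
   q7    q11  q12 
   q8    q12  q13 
   q9    q13   q0 
   q10    q2  q14 
   q11   q14  q15 
   q12   q15  q16 
   q13   q16   q1 
   q14    q5  q17 
   q15   q17  q18 
   q16   q18   q3 
   q17    q9  q19 
   q18   q19   q6 
   q19    q0  q10 
(> = start, * = accepting)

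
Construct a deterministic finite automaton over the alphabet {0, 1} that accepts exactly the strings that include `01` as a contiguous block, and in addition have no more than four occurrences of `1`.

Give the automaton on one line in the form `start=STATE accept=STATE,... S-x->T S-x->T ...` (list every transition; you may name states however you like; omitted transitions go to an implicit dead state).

start=S0 accept=S3,S6,S9,S12 S0-0->S1 S0-1->S2 S1-0->S1 S1-1->S3 S2-0->S4 S2-1->S5 S3-0->S3 S3-1->S6 S4-0->S4 S4-1->S6 S5-0->S7 S5-1->S8 S6-0->S6 S6-1->S9 S7-0->S7 S7-1->S9 S8-0->S10 S8-1->S11 S9-0->S9 S9-1->S12 S10-0->S10 S10-1->S12 S11-0->S11 S11-1->S11 S12-0->S12 S12-1->S11

Handle the two conditions separately and then intersect. The first has 3 states tracking whether and how much of `01` has been seen; the second has 6 states tracking the count of `1`s, saturating at 5. A product state is a pair (one from each), accepting exactly when both do. After merging equivalent states the machine shrinks.
A 13-state machine:
          0    1  
>  S0     S1   S2 
   S1     S1   S3 
   S2     S4   S5 
 * S3     S3   S6 
   S4     S4   S6 
   S5     S7   S8 
 * S6     S6   S9 
   S7     S7   S9 
   S8    S10  S11 
 * S9     S9  S12 
   S10   S10  S12 
   S11   S11  S11 
 * S12   S12  S11 
(> = start, * = accepting)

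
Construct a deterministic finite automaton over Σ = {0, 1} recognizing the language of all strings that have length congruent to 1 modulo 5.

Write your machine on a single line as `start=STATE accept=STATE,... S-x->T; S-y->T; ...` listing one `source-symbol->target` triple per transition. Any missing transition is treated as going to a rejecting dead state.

start=q0; accept=q1; q0-0->q1; q0-1->q1; q1-0->q2; q1-1->q2; q2-0->q3; q2-1->q3; q3-0->q4; q3-1->q4; q4-0->q0; q4-1->q0

Only the length mod 5 matters, so use a 5-cycle: from any state, every input symbol moves to the next state, wrapping q4 back to q0. Mark q1 accepting.
With 5 states:
        0   1  
>  q0   q1  q1 
 * q1   q2  q2 
   q2   q3  q3 
   q3   q4  q4 
   q4   q0  q0 
(> = start, * = accepting)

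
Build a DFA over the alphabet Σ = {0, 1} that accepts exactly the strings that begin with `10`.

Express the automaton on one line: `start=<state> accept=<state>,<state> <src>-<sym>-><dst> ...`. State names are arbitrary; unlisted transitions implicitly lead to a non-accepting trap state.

Check the first 2 symbols one by one: s0 through s1 record how many have matched `10` so far; any wrong symbol goes to the dead state s3. After all 2 match we enter the accepting sink s2.
4 states suffice.
        0   1  
>  s0   s3  s1 
   s1   s2  s3 
 * s2   s2  s2 
   s3   s3  s3 
(> = start, * = accepting)

start=s0 accept=s2 s0-0->s3 s0-1->s1 s1-0->s2 s1-1->s3 s2-0->s2 s2-1->s2 s3-0->s3 s3-1->s3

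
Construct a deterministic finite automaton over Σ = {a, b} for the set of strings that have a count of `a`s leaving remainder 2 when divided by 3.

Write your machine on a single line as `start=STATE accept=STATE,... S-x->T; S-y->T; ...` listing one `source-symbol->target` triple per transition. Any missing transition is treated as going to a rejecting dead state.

Keep the running count of `a`s modulo 3: each `a` advances along the cycle s0 → s1 → s2 → s0 while other symbols loop. Accept at s2.
A 3-state machine:
        a   b  
>  s0   s1  s0 
   s1   s2  s1 
 * s2   s0  s2 
(> = start, * = accepting)

start=s0; accept=s2; s0-a->s1; s0-b->s0; s1-a->s2; s1-b->s1; s2-a->s0; s2-b->s2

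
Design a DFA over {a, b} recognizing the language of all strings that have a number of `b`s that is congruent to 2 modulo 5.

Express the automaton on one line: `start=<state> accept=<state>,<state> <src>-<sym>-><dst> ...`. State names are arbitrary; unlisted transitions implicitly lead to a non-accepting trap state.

The only thing that matters is how many `b`s have appeared, reduced mod 5. Use one state per residue: s0 for 0, …, s4 for 4. Reading `b` moves to the next residue; anything else stays put. s2 is accepting.
A 5-state machine:
        a   b  
>  s0   s0  s1 
   s1   s1  s2 
 * s2   s2  s3 
   s3   s3  s4 
   s4   s4  s0 
(> = start, * = accepting)

start=s0 accept=s2 s0-a->s0 s0-b->s1 s1-a->s1 s1-b->s2 s2-a->s2 s2-b->s3 s3-a->s3 s3-b->s4 s4-a->s4 s4-b->s0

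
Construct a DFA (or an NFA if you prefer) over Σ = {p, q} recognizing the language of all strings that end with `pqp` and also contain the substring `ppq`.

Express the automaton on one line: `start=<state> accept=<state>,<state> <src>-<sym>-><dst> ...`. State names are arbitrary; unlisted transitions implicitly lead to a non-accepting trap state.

start=A accept=E A-p->B A-q->A B-p->C B-q->A C-p->C C-q->D D-p->E D-q->F E-p->C E-q->D F-p->C F-q->F

Handle the two conditions separately and then intersect. One (4 states) tracks how much of the suffix `pqp` has currently been matched; the other (4 states) tracks whether and how much of `ppq` has been seen. Each combined state is a pair, one component from each; accept when both components accept. Equivalent product states are then merged.
With 6 states:
       p  q 
>  A   B  A 
   B   C  A 
   C   C  D 
   D   E  F 
 * E   C  D 
   F   C  F 
(> = start, * = accepting)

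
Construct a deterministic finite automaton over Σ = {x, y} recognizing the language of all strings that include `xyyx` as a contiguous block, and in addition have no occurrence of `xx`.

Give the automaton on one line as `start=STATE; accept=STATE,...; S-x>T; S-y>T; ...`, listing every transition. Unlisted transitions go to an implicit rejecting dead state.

start=s0; accept=s7,s10; s0-x>s1; s0-y>s0; s1-x>s2; s1-y>s3; s2-x>s2; s2-y>s4; s3-x>s1; s3-y>s5; s4-x>s2; s4-y>s6; s5-x>s7; s5-y>s0; s6-x>s8; s6-y>s9; s7-x>s8; s7-y>s10; s8-x>s8; s8-y>s8; s9-x>s2; s9-y>s9; s10-x>s7; s10-y>s10

Run two small machines in parallel and take their product. The first has 5 states tracking whether and how much of `xyyx` has been seen; the second has 3 states tracking partial matches of the forbidden pattern `xx`. A product state is a pair (one from each), accepting exactly when both do.
11 states suffice.
          x    y  
>  s0     s1   s0 
   s1     s2   s3 
   s2     s2   s4 
   s3     s1   s5 
   s4     s2   s6 
   s5     s7   s0 
   s6     s8   s9 
 * s7     s8  s10 
   s8     s8   s8 
   s9     s2   s9 
 * s10    s7  s10 
(> = start, * = accepting)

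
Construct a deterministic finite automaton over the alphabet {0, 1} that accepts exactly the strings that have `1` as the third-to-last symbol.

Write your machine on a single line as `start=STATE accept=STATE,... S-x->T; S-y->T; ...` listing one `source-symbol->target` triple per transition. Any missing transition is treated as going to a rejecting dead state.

Because acceptance depends on a position counted from the end, the machine has to buffer the most recent 3 symbols. Make each state the string of the last up-to-3 symbols read; on input `x` shift the window left and append `x`. Accept when the buffered window has length 3 and begins with `1`.
A 15-state machine:
          0    1  
>  s0     s1   s2 
   s1     s3   s4 
   s2     s5   s6 
   s3     s7   s8 
   s4     s9  s10 
   s5    s11  s12 
   s6    s13  s14 
   s7     s7   s8 
   s8     s9  s10 
   s9    s11  s12 
   s10   s13  s14 
 * s11    s7   s8 
 * s12    s9  s10 
 * s13   s11  s12 
 * s14   s13  s14 
(> = start, * = accepting)

start=s0; accept=s11,s12,s13,s14; s0-0->s1; s0-1->s2; s1-0->s3; s1-1->s4; s2-0->s5; s2-1->s6; s3-0->s7; s3-1->s8; s4-0->s9; s4-1->s10; s5-0->s11; s5-1->s12; s6-0->s13; s6-1->s14; s7-0->s7; s7-1->s8; s8-0->s9; s8-1->s10; s9-0->s11; s9-1->s12; s10-0->s13; s10-1->s14; s11-0->s7; s11-1->s8; s12-0->s9; s12-1->s10; s13-0->s11; s13-1->s12; s14-0->s13; s14-1->s14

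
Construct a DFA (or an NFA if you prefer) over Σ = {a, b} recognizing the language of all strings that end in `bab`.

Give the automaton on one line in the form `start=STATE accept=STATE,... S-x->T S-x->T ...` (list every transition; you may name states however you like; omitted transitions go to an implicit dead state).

start=S0 accept=S3 S0-a->S0 S0-b->S1 S1-a->S2 S1-b->S1 S2-a->S0 S2-b->S3 S3-a->S2 S3-b->S1

Remember how much of `bab` the current input suffix matches. State S0 means no match yet; S1 means the last symbol is `b`; S2 means the last 2 symbols are `ba`; S3 means the last 3 symbols are `bab`. Only S3 accepts. On a mismatch, fall back to the longest proper suffix that is still a prefix of `bab`.
4 states suffice.
        a   b  
>  S0   S0  S1 
   S1   S2  S1 
   S2   S0  S3 
 * S3   S2  S1 
(> = start, * = accepting)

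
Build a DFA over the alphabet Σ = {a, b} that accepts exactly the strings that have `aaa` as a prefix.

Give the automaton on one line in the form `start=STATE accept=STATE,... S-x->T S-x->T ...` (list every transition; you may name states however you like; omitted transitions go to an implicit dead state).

Check the first 3 symbols one by one: s0 through s2 record how many have matched `aaa` so far; any wrong symbol goes to the dead state s4. After all 3 match we enter the accepting sink s3.
        a   b  
>  s0   s1  s4 
   s1   s2  s4 
   s2   s3  s4 
 * s3   s3  s3 
   s4   s4  s4 
(> = start, * = accepting)

start=s0 accept=s3 s0-a->s1 s0-b->s4 s1-a->s2 s1-b->s4 s2-a->s3 s2-b->s4 s3-a->s3 s3-b->s3 s4-a->s4 s4-b->s4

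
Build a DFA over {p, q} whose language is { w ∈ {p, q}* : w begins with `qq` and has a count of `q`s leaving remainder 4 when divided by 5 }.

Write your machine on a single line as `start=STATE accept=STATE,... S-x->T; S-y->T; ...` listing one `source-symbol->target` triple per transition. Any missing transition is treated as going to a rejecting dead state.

Build one automaton per condition and run them in lockstep. One (4 states) tracks whether the input so far still matches the prefix `qq`; the other (5 states) tracks the count of `q`s modulo 5. Each combined state is a pair, one component from each; accept when both components accept. Equivalent product states are then merged.
8 states suffice.
        p   q  
>  S0   S1  S2 
   S1   S1  S1 
   S2   S1  S3 
   S3   S3  S4 
   S4   S4  S5 
 * S5   S5  S6 
   S6   S6  S7 
   S7   S7  S3 
(> = start, * = accepting)

start=S0; accept=S5; S0-p->S1; S0-q->S2; S1-p->S1; S1-q->S1; S2-p->S1; S2-q->S3; S3-p->S3; S3-q->S4; S4-p->S4; S4-q->S5; S5-p->S5; S5-q->S6; S6-p->S6; S6-q->S7; S7-p->S7; S7-q->S3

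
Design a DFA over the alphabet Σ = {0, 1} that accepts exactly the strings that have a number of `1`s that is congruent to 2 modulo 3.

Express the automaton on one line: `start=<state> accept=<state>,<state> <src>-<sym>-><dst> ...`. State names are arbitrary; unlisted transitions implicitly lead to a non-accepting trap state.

The only thing that matters is how many `1`s have appeared, reduced mod 3. Use one state per residue: q0 for 0, …, q2 for 2. Reading `1` moves to the next residue; anything else stays put. q2 is accepting.
3 states suffice.
        0   1  
>  q0   q0  q1 
   q1   q1  q2 
 * q2   q2  q0 
(> = start, * = accepting)

start=q0 accept=q2 q0-0->q0 q0-1->q1 q1-0->q1 q1-1->q2 q2-0->q2 q2-1->q0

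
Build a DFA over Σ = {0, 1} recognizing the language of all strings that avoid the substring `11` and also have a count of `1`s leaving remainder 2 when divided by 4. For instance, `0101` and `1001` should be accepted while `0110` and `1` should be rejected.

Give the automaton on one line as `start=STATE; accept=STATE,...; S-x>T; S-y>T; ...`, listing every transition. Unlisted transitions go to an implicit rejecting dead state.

start=q0; accept=q4,q5; q0-0>q0; q0-1>q1; q1-0>q2; q1-1>q3; q2-0>q2; q2-1>q4; q3-0>q3; q3-1>q3; q4-0>q5; q4-1>q3; q5-0>q5; q5-1>q6; q6-0>q7; q6-1>q3; q7-0>q7; q7-1>q8; q8-0>q0; q8-1>q3

Run two small machines in parallel and take their product. The first has 3 states tracking partial matches of the forbidden pattern `11`; the second has 4 states tracking the count of `1`s modulo 4. A product state is a pair (one from each), accepting exactly when both do. After merging equivalent states the machine shrinks.
9 states suffice.
        0   1  
>  q0   q0  q1 
   q1   q2  q3 
   q2   q2  q4 
   q3   q3  q3 
 * q4   q5  q3 
 * q5   q5  q6 
   q6   q7  q3 
   q7   q7  q8 
   q8   q0  q3 
(> = start, * = accepting)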